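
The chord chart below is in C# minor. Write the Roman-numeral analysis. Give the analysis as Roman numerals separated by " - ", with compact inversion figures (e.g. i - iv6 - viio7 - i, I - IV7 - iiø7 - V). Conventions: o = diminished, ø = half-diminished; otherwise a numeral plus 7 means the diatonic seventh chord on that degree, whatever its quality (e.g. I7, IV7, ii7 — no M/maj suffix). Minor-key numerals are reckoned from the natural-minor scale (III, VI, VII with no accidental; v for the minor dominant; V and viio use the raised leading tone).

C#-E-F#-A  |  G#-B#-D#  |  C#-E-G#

C#-E-F#-A: root F# is the subdominant; minor seventh chord there is iv43.
G#-B#-D#: root G# is the dominant; major triad there is V.
C#-E-G#: minor triad on C# = scale degree 1 → i.

iv43 - V - i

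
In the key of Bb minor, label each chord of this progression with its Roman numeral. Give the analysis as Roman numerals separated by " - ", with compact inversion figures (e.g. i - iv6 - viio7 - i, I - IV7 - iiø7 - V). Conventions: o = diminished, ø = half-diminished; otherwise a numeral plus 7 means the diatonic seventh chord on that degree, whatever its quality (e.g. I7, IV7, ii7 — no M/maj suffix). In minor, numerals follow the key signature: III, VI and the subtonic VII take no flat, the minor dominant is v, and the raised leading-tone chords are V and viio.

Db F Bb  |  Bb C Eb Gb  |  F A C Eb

Db-F-Bb has root Bb, degree 1 in Bb minor, so i6.
Bb-C-Eb-Gb has root C, degree 2 in Bb minor, so iiø42.
F-A-C-Eb has root F, degree 5 in Bb minor, so V7.

i6 - iiø42 - V7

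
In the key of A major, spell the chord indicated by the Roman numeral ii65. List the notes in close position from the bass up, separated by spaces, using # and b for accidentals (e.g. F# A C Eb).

The numeral's case and figure indicate a minor seventh chord. In A major its root, scale degree 2, is B.
Stacking thirds from B gives B-D-F#-A.
The figured bass 65 indicates first inversion, placing the third (D) in the bass: D-F#-A-B.

D F# A B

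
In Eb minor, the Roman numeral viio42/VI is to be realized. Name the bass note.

Abb

The applied chord viio42/VI is rooted on Bb: Bb-Db-Fb-Abb.
The figure 42 means third inversion — the seventh is in the bass.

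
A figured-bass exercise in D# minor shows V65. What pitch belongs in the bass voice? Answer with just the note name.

C##

V in D# minor has root A#; the chord is A#-C##-E#-G#.
The figure 65 means first inversion — the third is in the bass.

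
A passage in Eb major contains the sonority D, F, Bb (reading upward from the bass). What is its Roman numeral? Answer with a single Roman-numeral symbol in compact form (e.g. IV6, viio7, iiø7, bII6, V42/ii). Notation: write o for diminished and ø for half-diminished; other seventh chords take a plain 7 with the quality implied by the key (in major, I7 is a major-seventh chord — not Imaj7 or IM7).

The pitches Bb-D-F form a major triad rooted on Bb.
Bb is scale degree 5 in Eb major, and a major triad on that degree is written V.
With D in the bass the chord is in first inversion, so the figured bass is 6.

V6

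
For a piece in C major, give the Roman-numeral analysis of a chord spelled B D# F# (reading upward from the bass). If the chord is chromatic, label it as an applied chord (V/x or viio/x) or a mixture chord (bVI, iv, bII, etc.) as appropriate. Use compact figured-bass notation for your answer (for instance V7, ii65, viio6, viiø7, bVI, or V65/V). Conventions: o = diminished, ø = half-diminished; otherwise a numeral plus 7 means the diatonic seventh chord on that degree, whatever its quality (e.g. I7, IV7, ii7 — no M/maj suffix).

V/iii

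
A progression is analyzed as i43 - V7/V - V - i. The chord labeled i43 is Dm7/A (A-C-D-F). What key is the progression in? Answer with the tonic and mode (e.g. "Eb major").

D minor

The chord Dm7/A is a minor seventh chord rooted on D; its label is i43.
If D is scale degree 1 and the mode makes that degree carry a minor seventh chord, the tonic is D and the mode is minor.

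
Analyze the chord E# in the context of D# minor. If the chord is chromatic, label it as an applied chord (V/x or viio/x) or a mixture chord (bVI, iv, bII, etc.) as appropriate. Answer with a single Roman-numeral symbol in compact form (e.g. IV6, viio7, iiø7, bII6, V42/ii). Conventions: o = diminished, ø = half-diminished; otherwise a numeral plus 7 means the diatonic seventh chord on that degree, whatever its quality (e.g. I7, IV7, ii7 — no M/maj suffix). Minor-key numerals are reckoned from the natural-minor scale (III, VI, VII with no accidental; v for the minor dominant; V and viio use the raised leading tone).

V/V

Stacked in thirds the chord is E#-G##-B#: a major triad on E#.
E# is not a diatonic chord root with this quality in D# minor, but it lies a perfect fifth above A# (V), so the chord functions as an applied dominant of V.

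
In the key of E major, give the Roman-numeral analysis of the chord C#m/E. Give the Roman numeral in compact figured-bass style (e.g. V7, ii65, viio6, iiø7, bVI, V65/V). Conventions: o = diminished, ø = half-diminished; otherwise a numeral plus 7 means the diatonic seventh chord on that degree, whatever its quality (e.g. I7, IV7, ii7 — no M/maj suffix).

vi6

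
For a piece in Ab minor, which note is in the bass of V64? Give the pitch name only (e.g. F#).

V in Ab minor has root Eb; the chord is Eb-G-Bb.
The figure 64 means second inversion — the fifth is in the bass.

Bb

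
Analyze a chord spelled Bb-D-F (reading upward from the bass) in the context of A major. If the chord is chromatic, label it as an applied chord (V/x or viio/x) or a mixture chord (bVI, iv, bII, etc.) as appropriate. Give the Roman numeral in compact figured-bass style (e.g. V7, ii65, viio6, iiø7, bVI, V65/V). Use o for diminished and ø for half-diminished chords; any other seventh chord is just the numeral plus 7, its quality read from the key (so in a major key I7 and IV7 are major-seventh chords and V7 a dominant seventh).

The pitches Bb-D-F form a major triad rooted on Bb.
Bb is the lowered second degree of A major (diatonic 2 would be B). This is the Neapolitan chord — a major triad on the lowered second degree.

bII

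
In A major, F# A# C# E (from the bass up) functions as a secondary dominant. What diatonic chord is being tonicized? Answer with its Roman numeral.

ii

The chord is a dominant seventh chord on F#.
A dominant resolves down a perfect fifth: F# → B. In A major, B is scale degree 2, i.e. ii.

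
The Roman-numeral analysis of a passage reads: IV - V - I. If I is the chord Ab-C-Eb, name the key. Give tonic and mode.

The anchor chord is a major triad on Ab, labeled I.
If Ab is scale degree 1 and the mode makes that degree carry a major triad, the tonic is Ab and the mode is major.

Ab major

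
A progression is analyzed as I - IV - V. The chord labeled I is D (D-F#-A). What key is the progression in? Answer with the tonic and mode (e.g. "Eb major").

D major

The anchor chord is a major triad on D, labeled I.
If D is scale degree 1 and the mode makes that degree carry a major triad, the tonic is D and the mode is major.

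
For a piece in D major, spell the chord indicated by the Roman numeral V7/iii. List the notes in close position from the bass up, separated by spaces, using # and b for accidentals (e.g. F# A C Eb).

C# E# G# B

The slash means an applied dominant: we want the dominant of iii. In D major, iii is F# minor, and its dominant is built on C#.
Building a dominant seventh chord on C# gives C#-E#-G#-B.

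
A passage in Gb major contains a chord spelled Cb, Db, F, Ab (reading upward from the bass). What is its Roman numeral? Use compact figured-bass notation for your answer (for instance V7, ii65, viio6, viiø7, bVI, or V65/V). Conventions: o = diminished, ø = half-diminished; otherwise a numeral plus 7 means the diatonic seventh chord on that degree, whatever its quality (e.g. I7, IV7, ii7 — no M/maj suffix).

The pitches Db-F-Ab-Cb form a dominant seventh chord rooted on Db.
In Gb major, Db is the dominant; the diatonic dominant seventh chord there is V7.
With Cb in the bass the chord is in third inversion, so the figured bass is 42.

V42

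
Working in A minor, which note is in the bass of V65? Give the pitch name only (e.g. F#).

V in A minor has root E; the chord is E-G#-B-D.
The figure 65 means first inversion — the third is in the bass.

G#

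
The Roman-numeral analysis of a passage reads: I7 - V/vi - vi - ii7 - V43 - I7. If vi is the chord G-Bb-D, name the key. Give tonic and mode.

Bb major

The anchor chord is a minor triad on G, labeled vi.
If G is scale degree 6 and the mode makes that degree carry a minor triad, the tonic is Bb and the mode is major.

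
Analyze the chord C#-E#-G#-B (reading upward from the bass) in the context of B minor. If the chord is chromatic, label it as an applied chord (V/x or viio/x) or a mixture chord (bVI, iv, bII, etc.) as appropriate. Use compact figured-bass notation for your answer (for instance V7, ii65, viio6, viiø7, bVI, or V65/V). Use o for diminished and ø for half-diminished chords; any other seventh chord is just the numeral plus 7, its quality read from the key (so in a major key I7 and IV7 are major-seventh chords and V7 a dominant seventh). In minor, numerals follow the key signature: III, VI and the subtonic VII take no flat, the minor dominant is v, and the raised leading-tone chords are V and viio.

V7/V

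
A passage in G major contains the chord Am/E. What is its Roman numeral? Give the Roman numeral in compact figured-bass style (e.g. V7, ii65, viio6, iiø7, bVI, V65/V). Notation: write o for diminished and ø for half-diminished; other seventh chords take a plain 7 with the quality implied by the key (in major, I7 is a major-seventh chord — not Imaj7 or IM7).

The pitches A-C-E form a minor triad rooted on A.
In G major, A is the supertonic; the diatonic minor triad there is ii.
With E in the bass the chord is in second inversion, so the figured bass is 64.

ii64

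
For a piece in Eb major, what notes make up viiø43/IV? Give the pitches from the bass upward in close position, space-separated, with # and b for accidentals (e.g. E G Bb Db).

Db F G Bb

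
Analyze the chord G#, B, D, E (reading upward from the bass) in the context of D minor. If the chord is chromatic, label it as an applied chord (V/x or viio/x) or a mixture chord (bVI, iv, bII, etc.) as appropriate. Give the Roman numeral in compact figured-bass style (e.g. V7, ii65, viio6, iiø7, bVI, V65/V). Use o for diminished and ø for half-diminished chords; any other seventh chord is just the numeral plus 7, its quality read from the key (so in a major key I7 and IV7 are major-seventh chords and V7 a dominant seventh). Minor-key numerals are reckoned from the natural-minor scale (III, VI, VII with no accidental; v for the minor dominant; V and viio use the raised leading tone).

Stacked in thirds the chord is E-G#-B-D: a dominant seventh chord on E.
E is not a diatonic chord root with this quality in D minor, but it lies a perfect fifth above A (V), so the chord functions as an applied dominant of V.
With G# in the bass the chord is in first inversion, so the figured bass is 65.

V65/V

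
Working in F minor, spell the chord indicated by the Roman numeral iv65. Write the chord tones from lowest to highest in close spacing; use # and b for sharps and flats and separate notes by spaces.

Db F Ab Bb

In F minor, the subdominant is Bb, and the diatonic chord built there is a minor seventh chord.
That chord is spelled Bb-Db-F-Ab.
With the 65 figure the chord is in first inversion; from the bass Db upward in close position it reads Db-F-Ab-Bb.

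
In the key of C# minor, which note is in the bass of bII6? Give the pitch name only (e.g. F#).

F#

bII in C# minor has root D; the chord is D-F#-A.
The figure 6 means first inversion — the third is in the bass.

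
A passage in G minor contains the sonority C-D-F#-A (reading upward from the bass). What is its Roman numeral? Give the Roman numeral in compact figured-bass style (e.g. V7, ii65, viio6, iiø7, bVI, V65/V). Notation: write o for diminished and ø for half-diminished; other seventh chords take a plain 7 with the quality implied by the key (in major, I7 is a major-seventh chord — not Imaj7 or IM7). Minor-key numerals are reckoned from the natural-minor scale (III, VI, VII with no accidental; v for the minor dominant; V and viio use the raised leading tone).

V42

Stacked in thirds the chord is D-F#-A-C: a dominant seventh chord on D.
D is scale degree 5 in G minor, and a dominant seventh chord on that degree is written V7.
With C in the bass the chord is in third inversion, so the figured bass is 42.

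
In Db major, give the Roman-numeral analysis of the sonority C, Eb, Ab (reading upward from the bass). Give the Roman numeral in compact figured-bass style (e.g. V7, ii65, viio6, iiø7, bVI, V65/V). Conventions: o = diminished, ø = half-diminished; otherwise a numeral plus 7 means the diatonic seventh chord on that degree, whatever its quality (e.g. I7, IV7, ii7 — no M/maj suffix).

The pitches Ab-C-Eb form a major triad rooted on Ab.
In Db major, Ab is the dominant; the diatonic major triad there is V.
With C in the bass the chord is in first inversion, so the figured bass is 6.

V6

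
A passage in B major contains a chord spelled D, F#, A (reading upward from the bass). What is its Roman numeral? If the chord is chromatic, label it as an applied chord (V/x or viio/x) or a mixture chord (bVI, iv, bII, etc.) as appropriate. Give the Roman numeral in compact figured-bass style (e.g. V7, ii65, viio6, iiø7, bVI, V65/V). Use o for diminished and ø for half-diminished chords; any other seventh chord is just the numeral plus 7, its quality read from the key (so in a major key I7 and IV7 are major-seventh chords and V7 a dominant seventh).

bIII

The pitches D-F#-A form a major triad rooted on D.
D is the lowered third degree of B major (diatonic 3 would be D#). This is a major triad on the lowered third degree, borrowed from the parallel minor.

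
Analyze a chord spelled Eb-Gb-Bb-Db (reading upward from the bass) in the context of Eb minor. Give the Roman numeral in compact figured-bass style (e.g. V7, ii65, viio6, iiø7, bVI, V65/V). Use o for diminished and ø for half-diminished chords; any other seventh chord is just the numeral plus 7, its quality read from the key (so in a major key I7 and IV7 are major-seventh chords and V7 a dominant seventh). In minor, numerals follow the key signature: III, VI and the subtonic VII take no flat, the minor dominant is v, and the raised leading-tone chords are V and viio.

i7

Stacked in thirds the chord is Eb-Gb-Bb-Db: a minor seventh chord on Eb.
In Eb minor, Eb is the tonic; the diatonic minor seventh chord there is i7.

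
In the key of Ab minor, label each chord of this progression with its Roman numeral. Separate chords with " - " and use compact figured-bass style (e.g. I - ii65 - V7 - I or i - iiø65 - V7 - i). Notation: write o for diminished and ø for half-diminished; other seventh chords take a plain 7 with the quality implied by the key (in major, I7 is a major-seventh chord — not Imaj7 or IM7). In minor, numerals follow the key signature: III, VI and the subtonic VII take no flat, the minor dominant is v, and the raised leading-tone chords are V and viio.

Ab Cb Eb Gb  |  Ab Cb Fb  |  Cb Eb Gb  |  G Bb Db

Ab-Cb-Eb-Gb: root Ab is the tonic; minor seventh chord there is i7.
Ab-Cb-Fb: major triad on Fb = scale degree 6 → VI6.
Cb-Eb-Gb: root Cb is the mediant; major triad there is III.
G-Bb-Db: root G is the leading tone; diminished triad there is viio.

i7 - VI6 - III - viio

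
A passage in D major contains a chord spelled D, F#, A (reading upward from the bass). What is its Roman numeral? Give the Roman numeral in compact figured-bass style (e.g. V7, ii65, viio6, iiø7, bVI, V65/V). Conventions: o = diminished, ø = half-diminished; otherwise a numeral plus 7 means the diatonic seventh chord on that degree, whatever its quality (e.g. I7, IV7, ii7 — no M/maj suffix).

I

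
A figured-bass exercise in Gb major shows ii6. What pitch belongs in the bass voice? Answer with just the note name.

Cb

ii in Gb major has root Ab; the chord is Ab-Cb-Eb.
The figure 6 means first inversion — the third is in the bass.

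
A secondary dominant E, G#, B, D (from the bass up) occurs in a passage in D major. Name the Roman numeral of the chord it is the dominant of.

V

The chord is a dominant seventh chord on E.
A dominant resolves down a perfect fifth: E → A. In D major, A is scale degree 5, i.e. V.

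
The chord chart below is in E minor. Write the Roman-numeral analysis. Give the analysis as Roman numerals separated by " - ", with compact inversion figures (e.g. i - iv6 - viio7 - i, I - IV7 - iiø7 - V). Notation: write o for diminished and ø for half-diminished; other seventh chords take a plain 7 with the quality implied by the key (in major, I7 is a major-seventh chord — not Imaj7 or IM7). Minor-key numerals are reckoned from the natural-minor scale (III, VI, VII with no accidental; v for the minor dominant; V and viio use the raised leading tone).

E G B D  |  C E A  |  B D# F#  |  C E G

i7 - iv6 - V - VI

E-G-B-D: minor seventh chord on E = scale degree 1 → i7.
C-E-A: root A is the subdominant; minor triad there is iv6.
B-D#-F# has root B, degree 5 in E minor, so V.
C-E-G has root C, degree 6 in E minor, so VI.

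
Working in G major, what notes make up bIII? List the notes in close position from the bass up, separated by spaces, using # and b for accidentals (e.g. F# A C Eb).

Scale degree 3 in G major is B; lowering it a half step gives Bb. bIII is a major triad on the lowered third degree, borrowed from the parallel minor.
So the chord is Bb-D-F, a major triad.

Bb D F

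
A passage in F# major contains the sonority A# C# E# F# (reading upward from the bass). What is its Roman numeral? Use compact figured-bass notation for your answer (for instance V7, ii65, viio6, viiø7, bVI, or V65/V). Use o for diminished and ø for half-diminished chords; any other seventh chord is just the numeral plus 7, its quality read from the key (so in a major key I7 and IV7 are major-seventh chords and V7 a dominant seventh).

Stacked in thirds the chord is F#-A#-C#-E#: a major seventh chord on F#.
In F# major, F# is the tonic; the diatonic major seventh chord there is I7.
With A# in the bass the chord is in first inversion, so the figured bass is 65.

I65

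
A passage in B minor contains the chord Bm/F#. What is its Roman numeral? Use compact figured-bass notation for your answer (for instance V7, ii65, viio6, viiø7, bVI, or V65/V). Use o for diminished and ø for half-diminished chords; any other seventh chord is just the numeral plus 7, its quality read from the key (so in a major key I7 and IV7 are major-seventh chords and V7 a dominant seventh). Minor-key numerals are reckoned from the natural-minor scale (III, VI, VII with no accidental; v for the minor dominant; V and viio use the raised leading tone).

i64

Stacked in thirds the chord is B-D-F#: a minor triad on B.
B is scale degree 1 in B minor, and a minor triad on that degree is written i.
With F# in the bass the chord is in second inversion, so the figured bass is 64.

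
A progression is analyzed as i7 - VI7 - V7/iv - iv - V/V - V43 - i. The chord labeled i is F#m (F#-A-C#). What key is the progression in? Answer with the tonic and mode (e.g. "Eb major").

The anchor chord is a minor triad on F#, labeled i.
If F# is scale degree 1 and the mode makes that degree carry a minor triad, the tonic is F# and the mode is minor.

F# minor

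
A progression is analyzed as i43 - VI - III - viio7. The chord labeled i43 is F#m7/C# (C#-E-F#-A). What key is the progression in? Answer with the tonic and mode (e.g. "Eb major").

F# minor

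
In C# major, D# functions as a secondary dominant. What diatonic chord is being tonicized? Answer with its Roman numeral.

V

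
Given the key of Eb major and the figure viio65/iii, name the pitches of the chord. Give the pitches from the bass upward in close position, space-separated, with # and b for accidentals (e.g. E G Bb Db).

A C Eb F#

The slash marks an applied leading-tone chord: viio of iii. In Eb major, iii is G, so the leading tone to it is F#, a half step below.
Building a fully diminished seventh chord on F# gives F#-A-C-Eb.
The figured bass 65 indicates first inversion, placing the third (A) in the bass: A-C-Eb-F#.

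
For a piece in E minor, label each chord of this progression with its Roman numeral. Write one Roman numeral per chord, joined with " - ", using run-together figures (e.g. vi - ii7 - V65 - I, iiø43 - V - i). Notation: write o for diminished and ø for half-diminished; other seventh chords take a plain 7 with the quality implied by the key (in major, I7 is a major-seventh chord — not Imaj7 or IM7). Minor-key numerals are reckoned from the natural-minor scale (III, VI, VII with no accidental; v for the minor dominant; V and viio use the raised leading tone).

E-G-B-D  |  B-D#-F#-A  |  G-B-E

i7 - V7 - i6

E-G-B-D has root E, degree 1 in E minor, so i7.
B-D#-F#-A has root B, degree 5 in E minor, so V7.
G-B-E: root E is the tonic; minor triad there is i6.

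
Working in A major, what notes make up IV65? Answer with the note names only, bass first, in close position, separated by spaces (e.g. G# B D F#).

In A major, the fourth degree is D, and the diatonic chord built there is a major seventh chord.
That chord is spelled D-F#-A-C#.
With the 65 figure the chord is in first inversion; from the bass F# upward in close position it reads F#-A-C#-D.

F# A C# D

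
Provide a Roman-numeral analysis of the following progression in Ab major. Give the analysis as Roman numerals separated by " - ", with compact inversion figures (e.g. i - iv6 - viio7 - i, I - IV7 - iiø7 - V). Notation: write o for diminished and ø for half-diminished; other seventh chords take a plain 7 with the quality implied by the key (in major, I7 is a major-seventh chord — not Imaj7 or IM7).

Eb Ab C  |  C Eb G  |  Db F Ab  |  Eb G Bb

I64 - iii - IV - V

Eb-Ab-C: root Ab is the tonic; major triad there is I64.
C-Eb-G has root C, degree 3 in Ab major, so iii.
Db-F-Ab: root Db is the subdominant; major triad there is IV.
Eb-G-Bb: major triad on Eb = scale degree 5 → V.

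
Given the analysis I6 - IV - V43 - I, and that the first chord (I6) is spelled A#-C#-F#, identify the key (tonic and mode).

The chord F#/A# is a major triad rooted on F#; its label is I6.
If F# is scale degree 1 and the mode makes that degree carry a major triad, the tonic is F# and the mode is major.

F# major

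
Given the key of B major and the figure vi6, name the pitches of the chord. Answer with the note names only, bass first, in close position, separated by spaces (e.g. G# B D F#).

B D# G#

The numeral's case and figure indicate a minor triad. In B major its root, the sixth degree, is G#.
That chord is spelled G#-B-D#.
The figured bass 6 indicates first inversion, placing the third (B) in the bass: B-D#-G#.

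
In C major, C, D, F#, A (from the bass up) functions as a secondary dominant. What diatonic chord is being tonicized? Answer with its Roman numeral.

V

The chord is a dominant seventh chord on D.
A dominant resolves down a perfect fifth: D → G. In C major, G is scale degree 5, i.e. V.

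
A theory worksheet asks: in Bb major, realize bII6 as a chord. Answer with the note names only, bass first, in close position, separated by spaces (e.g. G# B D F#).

bII6 is the Neapolitan sixth — a major triad on the lowered second degree, here in its customary first inversion. In Bb major that root is Cb.
So the chord is Cb-Eb-Gb.
With the 6 figure the chord is in first inversion; from the bass Eb upward in close position it reads Eb-Gb-Cb.

Eb Gb Cb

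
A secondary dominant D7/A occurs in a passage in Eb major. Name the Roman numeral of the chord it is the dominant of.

The chord is a dominant seventh chord on D.
A dominant resolves down a perfect fifth: D → G. In Eb major, G is scale degree 3, i.e. iii.

iii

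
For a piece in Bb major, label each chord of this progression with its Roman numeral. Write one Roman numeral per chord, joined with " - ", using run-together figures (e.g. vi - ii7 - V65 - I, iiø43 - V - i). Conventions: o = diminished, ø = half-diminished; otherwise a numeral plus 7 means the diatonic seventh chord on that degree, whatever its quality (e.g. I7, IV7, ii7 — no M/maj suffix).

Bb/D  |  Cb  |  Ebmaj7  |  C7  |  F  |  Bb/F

Bb/D: root Bb is the tonic; major triad there is I6.
Cb: major triad on Cb — chromatic; Cb is the lowered second degree, so this is the Neapolitan chord, bII.
Ebmaj7 has root Eb, degree 4 in Bb major, so IV7.
C7: chromatic; C is V of V, so V7/V.
F: major triad on F = scale degree 5 → V.
Bb/F: major triad on Bb = scale degree 1 → I64.

I6 - bII - IV7 - V7/V - V - I64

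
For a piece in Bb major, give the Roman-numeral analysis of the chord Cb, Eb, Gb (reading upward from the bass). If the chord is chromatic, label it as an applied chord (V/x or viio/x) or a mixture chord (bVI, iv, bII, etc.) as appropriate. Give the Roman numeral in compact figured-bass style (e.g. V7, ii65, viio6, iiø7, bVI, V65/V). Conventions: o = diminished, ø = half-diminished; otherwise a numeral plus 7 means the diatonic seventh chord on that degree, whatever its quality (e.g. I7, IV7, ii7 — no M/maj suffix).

bII

Stacked in thirds the chord is Cb-Eb-Gb: a major triad on Cb.
Cb is the lowered second degree of Bb major (diatonic 2 would be C). This is the Neapolitan chord — a major triad on the lowered second degree.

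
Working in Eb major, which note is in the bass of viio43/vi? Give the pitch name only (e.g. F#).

F

The applied chord viio43/vi is rooted on B: B-D-F-Ab.
The figure 43 means second inversion — the fifth is in the bass.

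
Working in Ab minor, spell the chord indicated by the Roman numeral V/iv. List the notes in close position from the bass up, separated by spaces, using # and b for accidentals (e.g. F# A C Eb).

The slash means an applied dominant: we want the dominant of iv. In Ab minor, iv is Db minor, and its dominant is built on Ab.
Building a major triad on Ab gives Ab-C-Eb.

Ab C Eb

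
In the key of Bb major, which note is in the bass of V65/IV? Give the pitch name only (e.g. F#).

The applied chord V65/IV is rooted on Bb: Bb-D-F-Ab.
The figure 65 means first inversion — the third is in the bass.

D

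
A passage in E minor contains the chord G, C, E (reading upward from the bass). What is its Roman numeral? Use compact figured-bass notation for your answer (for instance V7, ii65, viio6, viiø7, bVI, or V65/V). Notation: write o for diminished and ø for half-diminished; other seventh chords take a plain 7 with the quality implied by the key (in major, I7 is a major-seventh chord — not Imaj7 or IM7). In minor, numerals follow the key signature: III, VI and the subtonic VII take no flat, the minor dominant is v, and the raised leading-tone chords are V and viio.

The pitches C-E-G form a major triad rooted on C.
C is scale degree 6 in E minor, and a major triad on that degree is written VI.
With G in the bass the chord is in second inversion, so the figured bass is 64.

VI64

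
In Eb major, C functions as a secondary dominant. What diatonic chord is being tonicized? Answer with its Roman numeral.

ii

The chord is a major triad on C.
A dominant resolves down a perfect fifth: C → F. In Eb major, F is scale degree 2, i.e. ii.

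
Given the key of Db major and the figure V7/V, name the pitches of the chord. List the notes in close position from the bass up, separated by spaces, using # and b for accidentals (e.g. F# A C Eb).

V7/V is a secondary dominant — the dominant seventh of V. V in Db major is Ab, so the applied chord's root is Eb, a perfect fifth above.
Building a dominant seventh chord on Eb gives Eb-G-Bb-Db.

Eb G Bb Db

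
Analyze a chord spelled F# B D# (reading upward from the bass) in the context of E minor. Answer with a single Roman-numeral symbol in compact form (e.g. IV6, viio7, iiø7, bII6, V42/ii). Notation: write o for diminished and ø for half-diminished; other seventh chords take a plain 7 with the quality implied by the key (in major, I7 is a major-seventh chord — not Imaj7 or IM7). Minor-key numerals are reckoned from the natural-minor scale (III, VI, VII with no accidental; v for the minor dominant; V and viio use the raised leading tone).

V64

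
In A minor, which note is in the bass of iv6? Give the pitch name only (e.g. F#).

iv in A minor has root D; the chord is D-F-A.
The figure 6 means first inversion — the third is in the bass.

F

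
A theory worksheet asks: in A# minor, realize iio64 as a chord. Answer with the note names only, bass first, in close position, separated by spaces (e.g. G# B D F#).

In A# minor, the second degree is B#, and the diatonic chord built there is a diminished triad.
Stacking thirds from B# gives B#-D#-F#.
With the 64 figure the chord is in second inversion; from the bass F# upward in close position it reads F#-B#-D#.

F# B# D#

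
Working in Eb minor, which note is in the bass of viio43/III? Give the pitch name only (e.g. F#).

The applied chord viio43/III is rooted on F: F-Ab-Cb-Ebb.
The figure 43 means second inversion — the fifth is in the bass.

Cb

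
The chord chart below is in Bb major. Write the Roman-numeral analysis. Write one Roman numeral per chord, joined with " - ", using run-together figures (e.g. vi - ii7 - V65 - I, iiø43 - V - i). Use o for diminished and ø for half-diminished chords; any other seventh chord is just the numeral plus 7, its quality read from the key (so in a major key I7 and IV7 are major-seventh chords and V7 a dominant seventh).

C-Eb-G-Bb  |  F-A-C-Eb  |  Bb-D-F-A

ii7 - V7 - I7

C-Eb-G-Bb: minor seventh chord on C = scale degree 2 → ii7.
F-A-C-Eb: root F is the dominant; dominant seventh chord there is V7.
Bb-D-F-A: root Bb is the tonic; major seventh chord there is I7.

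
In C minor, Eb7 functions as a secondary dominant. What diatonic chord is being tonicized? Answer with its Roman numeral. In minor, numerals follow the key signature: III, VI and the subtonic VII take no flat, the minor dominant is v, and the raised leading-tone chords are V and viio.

The chord is a dominant seventh chord on Eb.
A dominant resolves down a perfect fifth: Eb → Ab. In C minor, Ab is scale degree 6, i.e. VI.

VI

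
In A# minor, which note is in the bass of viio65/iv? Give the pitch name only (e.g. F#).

E#

The applied chord viio65/iv is rooted on C##: C##-E#-G#-B.
The figure 65 means first inversion — the third is in the bass.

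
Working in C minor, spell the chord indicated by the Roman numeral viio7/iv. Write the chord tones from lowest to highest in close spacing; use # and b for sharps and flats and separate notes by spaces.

E G Bb Db

viio7/iv is a secondary leading-tone chord. The target iv is F in C minor; the applied chord is rooted a semitone below, on E.
Building a fully diminished seventh chord on E gives E-G-Bb-Db.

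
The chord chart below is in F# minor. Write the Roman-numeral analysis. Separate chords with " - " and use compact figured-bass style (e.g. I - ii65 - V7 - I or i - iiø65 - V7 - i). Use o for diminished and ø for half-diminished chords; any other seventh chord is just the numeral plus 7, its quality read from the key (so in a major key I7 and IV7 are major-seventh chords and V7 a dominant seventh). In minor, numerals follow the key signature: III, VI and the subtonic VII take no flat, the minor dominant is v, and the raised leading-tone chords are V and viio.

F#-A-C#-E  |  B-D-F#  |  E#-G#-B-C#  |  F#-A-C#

i7 - iv - V65 - i

F#-A-C#-E has root F#, degree 1 in F# minor, so i7.
B-D-F# has root B, degree 4 in F# minor, so iv.
E#-G#-B-C# has root C#, degree 5 in F# minor, so V65.
F#-A-C#: minor triad on F# = scale degree 1 → i.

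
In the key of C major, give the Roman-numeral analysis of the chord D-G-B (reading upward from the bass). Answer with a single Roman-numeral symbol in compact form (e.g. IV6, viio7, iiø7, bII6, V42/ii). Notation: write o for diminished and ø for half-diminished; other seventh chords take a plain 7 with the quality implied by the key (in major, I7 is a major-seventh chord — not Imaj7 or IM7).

V64

The pitches G-B-D form a major triad rooted on G.
In C major, G is the dominant; the diatonic major triad there is V.
With D in the bass the chord is in second inversion, so the figured bass is 64.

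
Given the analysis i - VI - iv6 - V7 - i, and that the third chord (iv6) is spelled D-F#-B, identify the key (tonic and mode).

The chord Bm/D is a minor triad rooted on B; its label is iv6.
iv6 on B implies B is the subdominant; that puts the tonic at F#, and the lowercase numeral fits minor mode.

F# minor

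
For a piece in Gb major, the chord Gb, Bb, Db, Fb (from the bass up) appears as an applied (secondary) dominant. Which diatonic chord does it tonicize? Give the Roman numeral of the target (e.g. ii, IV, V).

IV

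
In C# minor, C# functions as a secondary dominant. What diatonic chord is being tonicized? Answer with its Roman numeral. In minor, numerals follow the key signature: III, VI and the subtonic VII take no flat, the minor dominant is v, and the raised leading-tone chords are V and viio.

The chord is a major triad on C#.
A dominant resolves down a perfect fifth: C# → F#. In C# minor, F# is scale degree 4, i.e. iv.

iv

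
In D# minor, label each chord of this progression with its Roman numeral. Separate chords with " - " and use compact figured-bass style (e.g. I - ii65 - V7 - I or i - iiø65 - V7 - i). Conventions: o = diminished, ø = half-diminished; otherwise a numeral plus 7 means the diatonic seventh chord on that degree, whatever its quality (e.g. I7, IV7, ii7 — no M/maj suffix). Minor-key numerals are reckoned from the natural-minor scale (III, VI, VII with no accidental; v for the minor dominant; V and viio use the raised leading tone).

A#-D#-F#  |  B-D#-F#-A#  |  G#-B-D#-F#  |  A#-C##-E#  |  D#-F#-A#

i64 - VI7 - iv7 - V - i

A#-D#-F# has root D#, degree 1 in D# minor, so i64.
B-D#-F#-A#: major seventh chord on B = scale degree 6 → VI7.
G#-B-D#-F#: minor seventh chord on G# = scale degree 4 → iv7.
A#-C##-E# has root A#, degree 5 in D# minor, so V.
D#-F#-A# has root D#, degree 1 in D# minor, so i.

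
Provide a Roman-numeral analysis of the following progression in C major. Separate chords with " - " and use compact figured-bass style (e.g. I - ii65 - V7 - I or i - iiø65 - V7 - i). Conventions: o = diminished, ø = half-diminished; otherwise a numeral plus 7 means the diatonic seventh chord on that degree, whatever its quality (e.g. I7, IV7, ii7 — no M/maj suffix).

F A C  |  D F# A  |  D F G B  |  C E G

F-A-C: root F is the subdominant; major triad there is IV.
D-F#-A: a major triad on D, the applied dominant of V → V/V.
D-F-G-B: dominant seventh chord on G = scale degree 5 → V43.
C-E-G: major triad on C = scale degree 1 → I.

IV - V/V - V43 - I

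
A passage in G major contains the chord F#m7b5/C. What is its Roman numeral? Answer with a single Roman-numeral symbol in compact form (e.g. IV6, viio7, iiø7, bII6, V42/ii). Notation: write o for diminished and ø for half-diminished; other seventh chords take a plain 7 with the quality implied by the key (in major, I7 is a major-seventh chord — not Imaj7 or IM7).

viiø43

The pitches F#-A-C-E form a half-diminished seventh chord rooted on F#.
F# is scale degree 7 in G major, and a half-diminished seventh chord on that degree is written viiø7.
With C in the bass the chord is in second inversion, so the figured bass is 43.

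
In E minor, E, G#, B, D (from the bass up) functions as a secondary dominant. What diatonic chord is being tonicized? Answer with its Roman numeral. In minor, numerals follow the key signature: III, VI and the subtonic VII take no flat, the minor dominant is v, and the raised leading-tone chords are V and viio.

The chord is a dominant seventh chord on E.
A dominant resolves down a perfect fifth: E → A. In E minor, A is scale degree 4, i.e. iv.

iv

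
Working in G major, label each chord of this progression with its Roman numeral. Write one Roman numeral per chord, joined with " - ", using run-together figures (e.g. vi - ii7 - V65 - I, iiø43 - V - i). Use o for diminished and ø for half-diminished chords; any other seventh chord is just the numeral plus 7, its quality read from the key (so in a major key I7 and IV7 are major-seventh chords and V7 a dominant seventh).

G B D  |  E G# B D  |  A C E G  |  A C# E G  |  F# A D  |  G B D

I - V7/ii - ii7 - V7/V - V6 - I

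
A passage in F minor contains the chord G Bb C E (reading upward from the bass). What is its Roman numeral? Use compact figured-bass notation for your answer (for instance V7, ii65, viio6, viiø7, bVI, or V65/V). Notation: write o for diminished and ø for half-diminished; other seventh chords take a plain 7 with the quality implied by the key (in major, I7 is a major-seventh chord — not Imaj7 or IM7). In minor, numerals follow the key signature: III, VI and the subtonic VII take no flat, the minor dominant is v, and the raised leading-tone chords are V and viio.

V43

The pitches C-E-G-Bb form a dominant seventh chord rooted on C.
C is scale degree 5 in F minor, and a dominant seventh chord on that degree is written V7.
With G in the bass the chord is in second inversion, so the figured bass is 43.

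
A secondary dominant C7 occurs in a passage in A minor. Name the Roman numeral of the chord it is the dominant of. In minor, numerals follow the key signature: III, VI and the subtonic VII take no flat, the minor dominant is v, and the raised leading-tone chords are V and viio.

VI

The chord is a dominant seventh chord on C.
A dominant resolves down a perfect fifth: C → F. In A minor, F is scale degree 6, i.e. VI.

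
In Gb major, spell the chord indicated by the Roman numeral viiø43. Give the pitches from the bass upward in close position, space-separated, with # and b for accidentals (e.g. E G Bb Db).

Cb Eb F Ab

The numeral's case and figure indicate a half-diminished seventh chord. In Gb major its root, the seventh degree, is F.
That chord is spelled F-Ab-Cb-Eb.
With the 43 figure the chord is in second inversion; from the bass Cb upward in close position it reads Cb-Eb-F-Ab.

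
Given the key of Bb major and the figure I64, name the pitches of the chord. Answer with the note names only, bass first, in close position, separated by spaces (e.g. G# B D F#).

The numeral's case and figure indicate a major triad. In Bb major its root, the first degree, is Bb.
Stacking thirds from Bb gives Bb-D-F.
The figured bass 64 indicates second inversion, placing the fifth (F) in the bass: F-Bb-D.

F Bb D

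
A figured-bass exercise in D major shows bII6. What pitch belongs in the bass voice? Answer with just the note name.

G

bII in D major has root Eb; the chord is Eb-G-Bb.
The figure 6 means first inversion — the third is in the bass.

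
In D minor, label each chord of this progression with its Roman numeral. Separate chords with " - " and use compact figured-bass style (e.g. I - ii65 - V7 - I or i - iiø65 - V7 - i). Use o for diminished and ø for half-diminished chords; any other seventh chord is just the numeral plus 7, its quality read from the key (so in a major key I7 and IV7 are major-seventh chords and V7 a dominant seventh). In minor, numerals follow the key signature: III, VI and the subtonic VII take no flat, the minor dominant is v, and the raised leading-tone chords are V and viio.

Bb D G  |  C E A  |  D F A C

iv6 - v6 - i7

Bb-D-G has root G, degree 4 in D minor, so iv6.
C-E-A: root A is the dominant; minor triad there is v6.
D-F-A-C has root D, degree 1 in D minor, so i7.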